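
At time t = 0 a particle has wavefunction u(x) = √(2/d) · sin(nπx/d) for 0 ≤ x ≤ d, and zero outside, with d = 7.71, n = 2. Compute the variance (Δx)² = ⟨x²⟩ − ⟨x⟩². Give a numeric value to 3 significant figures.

4.20

Compute ⟨x⟩ and ⟨x²⟩ separately, then (Δx)² = ⟨x²⟩ − ⟨x⟩².
With sin²θ = (1 − cos2θ)/2 on 0 ≤ x ≤ d: ∫sin²(nπx/d) dx = d/2, ∫x·sin²(nπx/d) dx = d²/4, ∫x²·sin²(nπx/d) dx = d³·(1/6 − 1/(4n²π²)); higher powers xᵏ the same way, integrating xᵏ·cos(2nπx/d) by parts.
⟨x⟩ = 3.8550 and ⟨x²⟩ = 19.062.
(Δx)² = 19.062 − (3.8550)² = 4.2008.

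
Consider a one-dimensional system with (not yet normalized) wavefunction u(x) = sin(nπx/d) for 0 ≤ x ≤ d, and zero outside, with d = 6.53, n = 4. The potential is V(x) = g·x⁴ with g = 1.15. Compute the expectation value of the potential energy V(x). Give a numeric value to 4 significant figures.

⟨V⟩ = ∫ V(x)·|u|² dx / ∫|u|² dx.
With sin²θ = (1 − cos2θ)/2 on 0 ≤ x ≤ d: ∫sin²(nπx/d) dx = d/2, ∫x·sin²(nπx/d) dx = d²/4, ∫x²·sin²(nπx/d) dx = d³·(1/6 − 1/(4n²π²)); higher powers xᵏ the same way, integrating xᵏ·cos(2nπx/d) by parts.
State is unnormalized: ∫|u|² dx = 3.2650, and ∫u*·V(x)·u dx = 1322.6, so ⟨V⟩ = 1322.6 / 3.2650.
⟨V⟩ = 405.08.

405.1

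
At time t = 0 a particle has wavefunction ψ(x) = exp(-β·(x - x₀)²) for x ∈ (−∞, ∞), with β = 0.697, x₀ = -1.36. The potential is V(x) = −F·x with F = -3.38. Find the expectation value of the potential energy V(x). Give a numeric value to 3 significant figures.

⟨V⟩ = ∫ V(x)·|ψ|² dx / ∫|ψ|² dx.
Gaussian moments (u = x − x₀): ∫u^(2j)·e^(−2βu²) du = (2j−1)!!/(4β)^j · √(π/(2β)), odd powers integrate to 0; here √(π/(2β)) = 1.5012.
State is unnormalized: ∫|ψ|² dx = 1.5012, and ∫ψ*·V(x)·ψ dx = -6.9008, so ⟨V⟩ = -6.9008 / 1.5012.
⟨V⟩ = -4.5968.

-4.60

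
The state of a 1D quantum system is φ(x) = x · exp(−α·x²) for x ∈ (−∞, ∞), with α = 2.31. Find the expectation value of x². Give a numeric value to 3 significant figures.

0.325

⟨x²⟩ = ∫ x²·|φ|² dx / ∫|φ|² dx (integrals over the domain).
Expand each integrand as polynomial × e^(−2αx²) and use ∫x^(2j)·e^(−2αx²) dx = (2j−1)!!/(4α)^j · √(π/(2α)), odd powers → 0; here √(π/(2α)) = 0.82462.
State is unnormalized: ∫|φ|² dx = 0.089245, and ∫φ*·x²·φ dx = 0.028976, so ⟨x²⟩ = 0.028976 / 0.089245.
⟨x²⟩ = 0.32468.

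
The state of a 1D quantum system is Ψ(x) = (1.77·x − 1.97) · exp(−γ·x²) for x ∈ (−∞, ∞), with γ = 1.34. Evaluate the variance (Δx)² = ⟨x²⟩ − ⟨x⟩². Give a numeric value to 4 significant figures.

Compute ⟨x⟩ and ⟨x²⟩ separately, then (Δx)² = ⟨x²⟩ − ⟨x⟩².
Expand each integrand as polynomial × e^(−2γx²) and use ∫x^(2j)·e^(−2γx²) dx = (2j−1)!!/(4γ)^j · √(π/(2γ)), odd powers → 0; here √(π/(2γ)) = 1.0827.
Normalization: ∫|Ψ|² dx = 4.8347.
⟨x⟩ = -0.29137 and ⟨x²⟩ = 0.23541.
(Δx)² = 0.23541 − (-0.29137)² = 0.15051.

0.1505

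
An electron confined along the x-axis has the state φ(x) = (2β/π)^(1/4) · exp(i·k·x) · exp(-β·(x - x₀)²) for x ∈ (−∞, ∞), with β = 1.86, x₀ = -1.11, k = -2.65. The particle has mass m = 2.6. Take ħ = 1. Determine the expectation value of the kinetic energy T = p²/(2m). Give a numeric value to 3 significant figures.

1.71

T = −(ħ²/2m) d²/dx², so ⟨T⟩ = −(ħ²/2m) ∫ φ*·φ'' dx; with m = 2.6.
Gaussian moments (u = x − x₀): ∫u^(2j)·e^(−2βu²) du = (2j−1)!!/(4β)^j · √(π/(2β)), odd powers integrate to 0; here √(π/(2β)) = 0.91897. Derivatives: φ′ = (ik − 2βu)·φ, φ″ = ((ik − 2βu)² − 2β)·φ; the odd-in-u pieces drop out.
⟨T⟩ = 1.7082.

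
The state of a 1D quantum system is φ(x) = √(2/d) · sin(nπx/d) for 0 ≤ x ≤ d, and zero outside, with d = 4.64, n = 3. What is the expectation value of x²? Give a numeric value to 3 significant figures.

7.06

⟨x²⟩ = ∫ x²·|φ|² dx (integrals over the domain).
With sin²θ = (1 − cos2θ)/2 on 0 ≤ x ≤ d: ∫sin²(nπx/d) dx = d/2, ∫x·sin²(nπx/d) dx = d²/4, ∫x²·sin²(nπx/d) dx = d³·(1/6 − 1/(4n²π²)); higher powers xᵏ the same way, integrating xᵏ·cos(2nπx/d) by parts.
⟨x²⟩ = 7.0553.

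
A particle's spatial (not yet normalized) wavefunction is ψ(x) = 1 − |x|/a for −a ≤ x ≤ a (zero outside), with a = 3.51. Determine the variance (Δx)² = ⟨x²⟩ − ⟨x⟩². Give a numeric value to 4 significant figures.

1.232

Compute ⟨x⟩ and ⟨x²⟩ separately, then (Δx)² = ⟨x²⟩ − ⟨x⟩².
ψ is even, so ∫ over [−a, a] = 2∫₀ᵃ with ψ = 1 − x/a there: ∫₀ᵃ (1 − x/a)² dx = a/3, ∫₀ᵃ x²(1 − x/a)² dx = a³/30, ∫₀ᵃ x⁴(1 − x/a)² dx = a⁵/105.
Normalization: ∫|ψ|² dx = 2.3400.
⟨x⟩ = 0.0000 and ⟨x²⟩ = 1.2320.
(Δx)² = 1.2320 − (0.0000)² = 1.2320.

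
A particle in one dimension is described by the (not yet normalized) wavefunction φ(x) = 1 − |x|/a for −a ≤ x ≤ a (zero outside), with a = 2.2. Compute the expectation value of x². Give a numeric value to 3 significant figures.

0.484

⟨x²⟩ = ∫ x²·|φ|² dx / ∫|φ|² dx (integrals over the domain).
φ is even, so ∫ over [−a, a] = 2∫₀ᵃ with φ = 1 − x/a there: ∫₀ᵃ (1 − x/a)² dx = a/3, ∫₀ᵃ x²(1 − x/a)² dx = a³/30, ∫₀ᵃ x⁴(1 − x/a)² dx = a⁵/105.
State is unnormalized: ∫|φ|² dx = 1.4667, and ∫φ*·x²·φ dx = 0.70987, so ⟨x²⟩ = 0.70987 / 1.4667.
⟨x²⟩ = 0.48400.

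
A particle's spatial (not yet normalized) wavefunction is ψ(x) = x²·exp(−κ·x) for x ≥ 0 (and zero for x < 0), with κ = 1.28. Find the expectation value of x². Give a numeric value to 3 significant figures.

⟨x²⟩ = ∫ x²·|ψ|² dx / ∫|ψ|² dx (integrals over the domain).
Every integrand reduces to terms xʲ·e^(−2κx) on [0, ∞); use ∫₀^∞ xʲ·e^(−2κx) dx = j!/(2κ)^(j+1).
State is unnormalized: ∫|ψ|² dx = 0.21828, and ∫ψ*·x²·ψ dx = 0.99920, so ⟨x²⟩ = 0.99920 / 0.21828.
⟨x²⟩ = 4.5776.

4.58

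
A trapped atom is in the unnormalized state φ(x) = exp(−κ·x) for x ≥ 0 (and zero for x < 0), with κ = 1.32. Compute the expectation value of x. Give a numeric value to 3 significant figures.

0.379

⟨x⟩ = ∫ x·|φ|² dx / ∫|φ|² dx (integrals over the domain).
Every integrand reduces to terms xʲ·e^(−2κx) on [0, ∞); use ∫₀^∞ xʲ·e^(−2κx) dx = j!/(2κ)^(j+1).
State is unnormalized: ∫|φ|² dx = 0.37879, and ∫φ*·x·φ dx = 0.14348, so ⟨x⟩ = 0.14348 / 0.37879.
⟨x⟩ = 0.37879.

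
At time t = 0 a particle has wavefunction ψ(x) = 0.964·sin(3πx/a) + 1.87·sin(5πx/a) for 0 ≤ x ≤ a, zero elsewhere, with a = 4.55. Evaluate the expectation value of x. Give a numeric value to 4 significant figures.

⟨x⟩ = ∫ x·|ψ|² dx / ∫|ψ|² dx (integrals over the domain).
On 0 ≤ x ≤ a (j ≠ l): ∫sin²(jπx/a) dx = a/2, ∫sin(jπx/a)·sin(lπx/a) dx = 0; diagonal moments ∫x·sin²(jπx/a) dx = a²/4, ∫x²·sin²(jπx/a) dx = a³·(1/6 − 1/(4j²π²)); cross terms ∫x·sin(jπx/a)·sin(lπx/a) dx = 0 for j + l even and −4jla²/(π²(j² − l²)²) for j + l odd, ∫x²·sin(jπx/a)·sin(lπx/a) dx = (−1)^(j+l)·4jla³/(π²(j² − l²)²); higher powers the same way via product-to-sum and parts.
State is unnormalized: ∫|ψ|² dx = 10.070, and ∫ψ*·x·ψ dx = 22.908, so ⟨x⟩ = 22.908 / 10.070.
⟨x⟩ = 2.2750.

2.275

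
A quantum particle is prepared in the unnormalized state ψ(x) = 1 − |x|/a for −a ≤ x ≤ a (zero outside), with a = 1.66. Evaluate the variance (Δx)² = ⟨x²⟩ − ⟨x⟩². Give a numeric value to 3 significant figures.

Compute ⟨x⟩ and ⟨x²⟩ separately, then (Δx)² = ⟨x²⟩ − ⟨x⟩².
ψ is even, so ∫ over [−a, a] = 2∫₀ᵃ with ψ = 1 − x/a there: ∫₀ᵃ (1 − x/a)² dx = a/3, ∫₀ᵃ x²(1 − x/a)² dx = a³/30, ∫₀ᵃ x⁴(1 − x/a)² dx = a⁵/105.
Normalization: ∫|ψ|² dx = 1.1067.
⟨x⟩ = 0.0000 and ⟨x²⟩ = 0.27556.
(Δx)² = 0.27556 − (0.0000)² = 0.27556.

0.276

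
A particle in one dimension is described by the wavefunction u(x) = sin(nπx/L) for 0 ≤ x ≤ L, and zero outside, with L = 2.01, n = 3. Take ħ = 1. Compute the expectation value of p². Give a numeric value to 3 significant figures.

22.0

p² u = −ħ² d²u/dx²; ⟨p²⟩ = −ħ² ∫ u*·u'' dx / ∫|u|² dx.
d/dx sin(nπx/L) = (nπ/L)·cos(nπx/L) and d²/dx² sin(nπx/L) = −(nπ/L)²·sin(nπx/L); on 0 ≤ x ≤ L, ∫sin²(nπx/L) dx = L/2 and ∫sin(nπx/L)·cos(nπx/L) dx = 0.
State is unnormalized: ∫|u|² dx = 1.0050, and ∫u*·(−ħ² u'') dx = 22.096, so ⟨p²⟩ = 22.096 / 1.0050.
⟨p²⟩ = 21.986.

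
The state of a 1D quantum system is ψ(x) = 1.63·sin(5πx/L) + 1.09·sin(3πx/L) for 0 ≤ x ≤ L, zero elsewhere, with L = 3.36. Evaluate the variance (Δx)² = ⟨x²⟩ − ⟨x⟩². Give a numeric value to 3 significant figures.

Compute ⟨x⟩ and ⟨x²⟩ separately, then (Δx)² = ⟨x²⟩ − ⟨x⟩².
On 0 ≤ x ≤ L (j ≠ l): ∫sin²(jπx/L) dx = L/2, ∫sin(jπx/L)·sin(lπx/L) dx = 0; diagonal moments ∫x·sin²(jπx/L) dx = L²/4, ∫x²·sin²(jπx/L) dx = L³·(1/6 − 1/(4j²π²)); cross terms ∫x·sin(jπx/L)·sin(lπx/L) dx = 0 for j + l even and −4jlL²/(π²(j² − l²)²) for j + l odd, ∫x²·sin(jπx/L)·sin(lπx/L) dx = (−1)^(j+l)·4jlL³/(π²(j² − l²)²); higher powers the same way via product-to-sum and parts.
Normalization: ∫|ψ|² dx = 6.4596.
⟨x⟩ = 1.6800 and ⟨x²⟩ = 4.2233.
(Δx)² = 4.2233 − (1.6800)² = 1.4009.

1.40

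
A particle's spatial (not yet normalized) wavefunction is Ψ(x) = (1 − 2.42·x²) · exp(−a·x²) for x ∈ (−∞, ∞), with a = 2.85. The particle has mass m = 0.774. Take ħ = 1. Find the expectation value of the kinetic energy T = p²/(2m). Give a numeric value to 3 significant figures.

4.51

T = −(ħ²/2m) d²/dx², so ⟨T⟩ = −(ħ²/2m) ∫ Ψ*·Ψ'' dx / ∫|Ψ|² dx; with m = 0.774.
Expand each integrand as polynomial × e^(−2ax²) and use ∫x^(2j)·e^(−2ax²) dx = (2j−1)!!/(4a)^j · √(π/(2a)), odd powers → 0; here √(π/(2a)) = 0.74240. Differentiate with the product rule, d/dx e^(−ax²) = −2ax·e^(−ax²).
State is unnormalized: ∫|Ψ|² dx = 0.52757, and ∫Ψ*·(−ħ²/2m · Ψ'') dx = 2.3783, so ⟨T⟩ = 2.3783 / 0.52757.
⟨T⟩ = 4.5080.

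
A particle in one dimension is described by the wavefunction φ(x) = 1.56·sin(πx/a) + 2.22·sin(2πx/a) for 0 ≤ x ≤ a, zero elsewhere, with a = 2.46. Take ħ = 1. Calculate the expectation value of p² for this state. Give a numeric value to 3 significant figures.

4.91

p² φ = −ħ² d²φ/dx²; ⟨p²⟩ = −ħ² ∫ φ*·φ'' dx / ∫|φ|² dx.
d²/dx² sin(jπx/a) = −(jπ/a)²·sin(jπx/a); on 0 ≤ x ≤ a, ∫sin²(jπx/a) dx = a/2 and ∫sin(jπx/a)·sin(lπx/a) dx = 0 for j ≠ l, so only diagonal terms survive in ∫|φ|² and ∫φ·φ″; ∫φ·φ′ dx = [φ²/2] between the walls = 0.
State is unnormalized: ∫|φ|² dx = 9.0553, and ∫φ*·(−ħ² φ'') dx = 44.428, so ⟨p²⟩ = 44.428 / 9.0553.
⟨p²⟩ = 4.9063.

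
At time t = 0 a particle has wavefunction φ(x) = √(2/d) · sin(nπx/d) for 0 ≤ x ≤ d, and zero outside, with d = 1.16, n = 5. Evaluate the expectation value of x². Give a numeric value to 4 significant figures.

⟨x²⟩ = ∫ x²·|φ|² dx (integrals over the domain).
With sin²θ = (1 − cos2θ)/2 on 0 ≤ x ≤ d: ∫sin²(nπx/d) dx = d/2, ∫x·sin²(nπx/d) dx = d²/4, ∫x²·sin²(nπx/d) dx = d³·(1/6 − 1/(4n²π²)); higher powers xᵏ the same way, integrating xᵏ·cos(2nπx/d) by parts.
⟨x²⟩ = 0.44581.

0.4458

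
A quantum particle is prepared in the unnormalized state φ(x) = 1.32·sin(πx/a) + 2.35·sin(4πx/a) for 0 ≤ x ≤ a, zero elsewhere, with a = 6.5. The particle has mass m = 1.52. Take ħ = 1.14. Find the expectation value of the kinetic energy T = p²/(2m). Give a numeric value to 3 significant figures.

1.24

T = −(ħ²/2m) d²/dx², so ⟨T⟩ = −(ħ²/2m) ∫ φ*·φ'' dx / ∫|φ|² dx; with m = 1.52.
d²/dx² sin(jπx/a) = −(jπ/a)²·sin(jπx/a); on 0 ≤ x ≤ a, ∫sin²(jπx/a) dx = a/2 and ∫sin(jπx/a)·sin(lπx/a) dx = 0 for j ≠ l, so only diagonal terms survive in ∫|φ|² and ∫φ·φ″; ∫φ·φ′ dx = [φ²/2] between the walls = 0.
State is unnormalized: ∫|φ|² dx = 23.611, and ∫φ*·(−ħ²/2m · φ'') dx = 29.243, so ⟨T⟩ = 29.243 / 23.611.
⟨T⟩ = 1.2386.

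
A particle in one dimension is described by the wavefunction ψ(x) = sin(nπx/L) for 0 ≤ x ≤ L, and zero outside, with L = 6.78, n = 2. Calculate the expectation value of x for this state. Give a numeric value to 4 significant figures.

3.390

⟨x⟩ = ∫ x·|ψ|² dx / ∫|ψ|² dx (integrals over the domain).
With sin²θ = (1 − cos2θ)/2 on 0 ≤ x ≤ L: ∫sin²(nπx/L) dx = L/2, ∫x·sin²(nπx/L) dx = L²/4, ∫x²·sin²(nπx/L) dx = L³·(1/6 − 1/(4n²π²)); higher powers xᵏ the same way, integrating xᵏ·cos(2nπx/L) by parts.
State is unnormalized: ∫|ψ|² dx = 3.3900, and ∫ψ*·x·ψ dx = 11.492, so ⟨x⟩ = 11.492 / 3.3900.
⟨x⟩ = 3.3900.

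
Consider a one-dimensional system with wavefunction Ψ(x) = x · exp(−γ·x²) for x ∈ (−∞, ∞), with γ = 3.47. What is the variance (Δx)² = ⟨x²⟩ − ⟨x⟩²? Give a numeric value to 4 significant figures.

Compute ⟨x⟩ and ⟨x²⟩ separately, then (Δx)² = ⟨x²⟩ − ⟨x⟩².
Expand each integrand as polynomial × e^(−2γx²) and use ∫x^(2j)·e^(−2γx²) dx = (2j−1)!!/(4γ)^j · √(π/(2γ)), odd powers → 0; here √(π/(2γ)) = 0.67281.
Normalization: ∫|Ψ|² dx = 0.048474.
⟨x⟩ = 0.0000 and ⟨x²⟩ = 0.21614.
(Δx)² = 0.21614 − (0.0000)² = 0.21614.

0.2161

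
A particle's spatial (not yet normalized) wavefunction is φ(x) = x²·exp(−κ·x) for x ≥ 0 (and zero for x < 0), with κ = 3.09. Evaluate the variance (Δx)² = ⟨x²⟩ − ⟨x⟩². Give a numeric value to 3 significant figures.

0.131

Compute ⟨x⟩ and ⟨x²⟩ separately, then (Δx)² = ⟨x²⟩ − ⟨x⟩².
Every integrand reduces to terms xʲ·e^(−2κx) on [0, ∞); use ∫₀^∞ xʲ·e^(−2κx) dx = j!/(2κ)^(j+1).
Normalization: ∫|φ|² dx = 0.0026624.
⟨x⟩ = 0.80906 and ⟨x²⟩ = 0.78550.
(Δx)² = 0.78550 − (0.80906)² = 0.13092.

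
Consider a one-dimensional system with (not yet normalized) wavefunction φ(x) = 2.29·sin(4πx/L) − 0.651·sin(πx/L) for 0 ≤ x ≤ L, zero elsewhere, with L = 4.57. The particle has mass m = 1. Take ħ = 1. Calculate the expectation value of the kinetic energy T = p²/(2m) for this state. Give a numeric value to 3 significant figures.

3.52

T = −(ħ²/2m) d²/dx², so ⟨T⟩ = −(ħ²/2m) ∫ φ*·φ'' dx / ∫|φ|² dx; with m = 1.
d²/dx² sin(jπx/L) = −(jπ/L)²·sin(jπx/L); on 0 ≤ x ≤ L, ∫sin²(jπx/L) dx = L/2 and ∫sin(jπx/L)·sin(lπx/L) dx = 0 for j ≠ l, so only diagonal terms survive in ∫|φ|² and ∫φ·φ″; ∫φ·φ′ dx = [φ²/2] between the walls = 0.
State is unnormalized: ∫|φ|² dx = 12.951, and ∫φ*·(−ħ²/2m · φ'') dx = 45.531, so ⟨T⟩ = 45.531 / 12.951.
⟨T⟩ = 3.5156.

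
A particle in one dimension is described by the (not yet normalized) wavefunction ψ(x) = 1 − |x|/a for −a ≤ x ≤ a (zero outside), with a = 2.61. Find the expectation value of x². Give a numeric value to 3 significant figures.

0.681

⟨x²⟩ = ∫ x²·|ψ|² dx / ∫|ψ|² dx (integrals over the domain).
ψ is even, so ∫ over [−a, a] = 2∫₀ᵃ with ψ = 1 − x/a there: ∫₀ᵃ (1 − x/a)² dx = a/3, ∫₀ᵃ x²(1 − x/a)² dx = a³/30, ∫₀ᵃ x⁴(1 − x/a)² dx = a⁵/105.
State is unnormalized: ∫|ψ|² dx = 1.7400, and ∫ψ*·x²·ψ dx = 1.1853, so ⟨x²⟩ = 1.1853 / 1.7400.
⟨x²⟩ = 0.68121.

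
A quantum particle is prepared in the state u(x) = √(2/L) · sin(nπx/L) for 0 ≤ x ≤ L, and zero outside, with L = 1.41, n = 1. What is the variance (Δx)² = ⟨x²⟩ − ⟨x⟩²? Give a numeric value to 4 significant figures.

0.06496

Compute ⟨x⟩ and ⟨x²⟩ separately, then (Δx)² = ⟨x²⟩ − ⟨x⟩².
With sin²θ = (1 − cos2θ)/2 on 0 ≤ x ≤ L: ∫sin²(nπx/L) dx = L/2, ∫x·sin²(nπx/L) dx = L²/4, ∫x²·sin²(nπx/L) dx = L³·(1/6 − 1/(4n²π²)); higher powers xᵏ the same way, integrating xᵏ·cos(2nπx/L) by parts.
⟨x⟩ = 0.70500 and ⟨x²⟩ = 0.56198.
(Δx)² = 0.56198 − (0.70500)² = 0.064957.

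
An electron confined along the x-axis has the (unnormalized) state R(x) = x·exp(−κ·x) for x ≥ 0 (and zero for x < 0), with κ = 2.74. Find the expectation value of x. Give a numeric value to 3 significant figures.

0.547

⟨x⟩ = ∫ x·|R|² dx / ∫|R|² dx (integrals over the domain).
Every integrand reduces to terms xʲ·e^(−2κx) on [0, ∞); use ∫₀^∞ xʲ·e^(−2κx) dx = j!/(2κ)^(j+1).
State is unnormalized: ∫|R|² dx = 0.012153, and ∫R*·x·R dx = 0.0066532, so ⟨x⟩ = 0.0066532 / 0.012153.
⟨x⟩ = 0.54745.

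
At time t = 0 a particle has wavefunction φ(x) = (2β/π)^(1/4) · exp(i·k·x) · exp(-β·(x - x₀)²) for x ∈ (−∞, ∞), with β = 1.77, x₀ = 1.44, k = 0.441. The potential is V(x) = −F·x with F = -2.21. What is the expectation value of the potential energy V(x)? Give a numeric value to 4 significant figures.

3.182

⟨V⟩ = ∫ V(x)·|φ|² dx.
Gaussian moments (u = x − x₀): ∫u^(2j)·e^(−2βu²) du = (2j−1)!!/(4β)^j · √(π/(2β)), odd powers integrate to 0; here √(π/(2β)) = 0.94205.
⟨V⟩ = 3.1824.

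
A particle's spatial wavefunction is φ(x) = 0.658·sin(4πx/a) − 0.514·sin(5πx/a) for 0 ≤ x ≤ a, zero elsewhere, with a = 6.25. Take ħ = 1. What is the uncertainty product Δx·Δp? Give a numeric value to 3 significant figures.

Δx = √(⟨x²⟩−⟨x⟩²), Δp = √(⟨p²⟩−⟨p⟩²).
On 0 ≤ x ≤ a (j ≠ l): ∫sin²(jπx/a) dx = a/2, ∫sin(jπx/a)·sin(lπx/a) dx = 0; diagonal moments ∫x·sin²(jπx/a) dx = a²/4, ∫x²·sin²(jπx/a) dx = a³·(1/6 − 1/(4j²π²)); cross terms ∫x·sin(jπx/a)·sin(lπx/a) dx = 0 for j + l even and −4jla²/(π²(j² − l²)²) for j + l odd, ∫x²·sin(jπx/a)·sin(lπx/a) dx = (−1)^(j+l)·4jla³/(π²(j² − l²)²); higher powers the same way via product-to-sum and parts. d²/dx² sin(jπx/a) = −(jπ/a)²·sin(jπx/a); on 0 ≤ x ≤ a, ∫sin²(jπx/a) dx = a/2 and ∫sin(jπx/a)·sin(lπx/a) dx = 0 for j ≠ l, so only diagonal terms survive in ∫|φ|² and ∫φ·φ″; ∫φ·φ′ dx = [φ²/2] between the walls = 0.
Normalization: ∫|φ|² dx = 2.1786.
⟨x⟩ = 4.3387, ⟨x²⟩ = 20.499 ⇒ Δx = 1.2944.
⟨p⟩ = 0.0000, ⟨p²⟩ = 4.9043 ⇒ Δp = 2.2146.
Δx·Δp = 2.8665.

2.87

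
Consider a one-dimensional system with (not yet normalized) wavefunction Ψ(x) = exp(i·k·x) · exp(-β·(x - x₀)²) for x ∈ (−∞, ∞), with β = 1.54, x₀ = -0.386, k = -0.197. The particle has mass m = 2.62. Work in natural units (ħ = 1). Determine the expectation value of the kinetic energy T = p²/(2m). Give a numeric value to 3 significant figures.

T = −(ħ²/2m) d²/dx², so ⟨T⟩ = −(ħ²/2m) ∫ Ψ*·Ψ'' dx / ∫|Ψ|² dx; with m = 2.62.
Gaussian moments (u = x − x₀): ∫u^(2j)·e^(−2βu²) du = (2j−1)!!/(4β)^j · √(π/(2β)), odd powers integrate to 0; here √(π/(2β)) = 1.0099. Derivatives: Ψ′ = (ik − 2βu)·Ψ, Ψ″ = ((ik − 2βu)² − 2β)·Ψ; the odd-in-u pieces drop out.
State is unnormalized: ∫|Ψ|² dx = 1.0099, and ∫Ψ*·(−ħ²/2m · Ψ'') dx = 0.30430, so ⟨T⟩ = 0.30430 / 1.0099.
⟨T⟩ = 0.30130.

0.301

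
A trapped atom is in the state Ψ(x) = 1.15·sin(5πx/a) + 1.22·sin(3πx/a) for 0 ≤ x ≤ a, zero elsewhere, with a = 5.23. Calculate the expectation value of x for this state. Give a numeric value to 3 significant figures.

2.62

⟨x⟩ = ∫ x·|Ψ|² dx / ∫|Ψ|² dx (integrals over the domain).
On 0 ≤ x ≤ a (j ≠ l): ∫sin²(jπx/a) dx = a/2, ∫sin(jπx/a)·sin(lπx/a) dx = 0; diagonal moments ∫x·sin²(jπx/a) dx = a²/4, ∫x²·sin²(jπx/a) dx = a³·(1/6 − 1/(4j²π²)); cross terms ∫x·sin(jπx/a)·sin(lπx/a) dx = 0 for j + l even and −4jla²/(π²(j² − l²)²) for j + l odd, ∫x²·sin(jπx/a)·sin(lπx/a) dx = (−1)^(j+l)·4jla³/(π²(j² − l²)²); higher powers the same way via product-to-sum and parts.
State is unnormalized: ∫|Ψ|² dx = 7.3505, and ∫Ψ*·x·Ψ dx = 19.222, so ⟨x⟩ = 19.222 / 7.3505.
⟨x⟩ = 2.6150.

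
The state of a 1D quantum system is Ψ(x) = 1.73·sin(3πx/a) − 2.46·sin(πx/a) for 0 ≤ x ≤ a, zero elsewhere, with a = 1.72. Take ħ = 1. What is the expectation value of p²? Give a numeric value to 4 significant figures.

p² Ψ = −ħ² d²Ψ/dx²; ⟨p²⟩ = −ħ² ∫ Ψ*·Ψ'' dx / ∫|Ψ|² dx.
d²/dx² sin(jπx/a) = −(jπ/a)²·sin(jπx/a); on 0 ≤ x ≤ a, ∫sin²(jπx/a) dx = a/2 and ∫sin(jπx/a)·sin(lπx/a) dx = 0 for j ≠ l, so only diagonal terms survive in ∫|Ψ|² and ∫Ψ·Ψ″; ∫Ψ·Ψ′ dx = [Ψ²/2] between the walls = 0.
State is unnormalized: ∫|Ψ|² dx = 7.7783, and ∫Ψ*·(−ħ² Ψ'') dx = 94.644, so ⟨p²⟩ = 94.644 / 7.7783.
⟨p²⟩ = 12.168.

12.17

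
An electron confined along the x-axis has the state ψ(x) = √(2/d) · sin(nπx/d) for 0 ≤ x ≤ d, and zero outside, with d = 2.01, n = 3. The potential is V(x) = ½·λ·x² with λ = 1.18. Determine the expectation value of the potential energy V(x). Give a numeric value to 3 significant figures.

0.781

⟨V⟩ = ∫ V(x)·|ψ|² dx.
With sin²θ = (1 − cos2θ)/2 on 0 ≤ x ≤ d: ∫sin²(nπx/d) dx = d/2, ∫x·sin²(nπx/d) dx = d²/4, ∫x²·sin²(nπx/d) dx = d³·(1/6 − 1/(4n²π²)); higher powers xᵏ the same way, integrating xᵏ·cos(2nπx/d) by parts.
⟨V⟩ = 0.78114.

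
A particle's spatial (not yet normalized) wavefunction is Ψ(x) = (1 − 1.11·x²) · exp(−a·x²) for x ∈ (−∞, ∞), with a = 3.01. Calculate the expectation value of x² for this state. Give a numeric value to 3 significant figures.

⟨x²⟩ = ∫ x²·|Ψ|² dx / ∫|Ψ|² dx (integrals over the domain).
Expand each integrand as polynomial × e^(−2ax²) and use ∫x^(2j)·e^(−2ax²) dx = (2j−1)!!/(4a)^j · √(π/(2a)), odd powers → 0; here √(π/(2a)) = 0.72240.
State is unnormalized: ∫|Ψ|² dx = 0.60762, and ∫Ψ*·x²·Ψ dx = 0.034460, so ⟨x²⟩ = 0.034460 / 0.60762.
⟨x²⟩ = 0.056713.

0.0567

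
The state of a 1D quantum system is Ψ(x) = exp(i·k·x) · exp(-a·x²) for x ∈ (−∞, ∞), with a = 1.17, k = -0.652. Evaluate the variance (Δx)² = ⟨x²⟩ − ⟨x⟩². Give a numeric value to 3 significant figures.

Compute ⟨x⟩ and ⟨x²⟩ separately, then (Δx)² = ⟨x²⟩ − ⟨x⟩².
Gaussian moments: ∫x^(2j)·e^(−2ax²) dx = (2j−1)!!/(4a)^j · √(π/(2a)), odd powers integrate to 0; here √(π/(2a)) = 1.1587.
Normalization: ∫|Ψ|² dx = 1.1587.
⟨x⟩ = 0.0000 and ⟨x²⟩ = 0.21368.
(Δx)² = 0.21368 − (0.0000)² = 0.21368.

0.214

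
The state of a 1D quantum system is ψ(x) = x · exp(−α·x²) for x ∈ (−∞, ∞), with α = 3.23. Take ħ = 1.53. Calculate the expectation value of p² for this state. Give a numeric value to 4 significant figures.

22.68

p² ψ = −ħ² d²ψ/dx²; ⟨p²⟩ = −ħ² ∫ ψ*·ψ'' dx / ∫|ψ|² dx.
Expand each integrand as polynomial × e^(−2αx²) and use ∫x^(2j)·e^(−2αx²) dx = (2j−1)!!/(4α)^j · √(π/(2α)), odd powers → 0; here √(π/(2α)) = 0.69736. Differentiate with the product rule, d/dx e^(−αx²) = −2αx·e^(−αx²).
State is unnormalized: ∫|ψ|² dx = 0.053975, and ∫ψ*·(−ħ² ψ'') dx = 1.2243, so ⟨p²⟩ = 1.2243 / 0.053975.
⟨p²⟩ = 22.683.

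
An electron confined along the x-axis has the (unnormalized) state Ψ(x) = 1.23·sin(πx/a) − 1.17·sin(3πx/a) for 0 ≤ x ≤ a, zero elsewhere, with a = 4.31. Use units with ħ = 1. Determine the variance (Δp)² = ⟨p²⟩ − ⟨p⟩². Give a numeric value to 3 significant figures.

2.55

Compute ⟨p⟩ and ⟨p²⟩ separately; (Δp)² = ⟨p²⟩ − ⟨p⟩².
d²/dx² sin(jπx/a) = −(jπ/a)²·sin(jπx/a); on 0 ≤ x ≤ a, ∫sin²(jπx/a) dx = a/2 and ∫sin(jπx/a)·sin(lπx/a) dx = 0 for j ≠ l, so only diagonal terms survive in ∫|Ψ|² and ∫Ψ·Ψ″; ∫Ψ·Ψ′ dx = [Ψ²/2] between the walls = 0.
Normalization: ∫|Ψ|² dx = 6.2103.
⟨p⟩ = 0.0000 and ⟨p²⟩ = 2.5503.
(Δp)² = 2.5503 − (0.0000)² = 2.5503.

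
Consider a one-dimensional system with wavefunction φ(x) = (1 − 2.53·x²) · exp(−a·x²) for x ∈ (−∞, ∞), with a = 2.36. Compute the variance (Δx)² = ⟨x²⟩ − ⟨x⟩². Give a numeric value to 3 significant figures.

Compute ⟨x⟩ and ⟨x²⟩ separately, then (Δx)² = ⟨x²⟩ − ⟨x⟩².
Expand each integrand as polynomial × e^(−2ax²) and use ∫x^(2j)·e^(−2ax²) dx = (2j−1)!!/(4a)^j · √(π/(2a)), odd powers → 0; here √(π/(2a)) = 0.81584.
Normalization: ∫|φ|² dx = 0.55434.
⟨x⟩ = 0.0000 and ⟨x²⟩ = 0.073178.
(Δx)² = 0.073178 − (0.0000)² = 0.073178.

0.0732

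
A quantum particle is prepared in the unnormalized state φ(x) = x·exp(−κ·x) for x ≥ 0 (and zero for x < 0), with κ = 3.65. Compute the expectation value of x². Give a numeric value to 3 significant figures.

⟨x²⟩ = ∫ x²·|φ|² dx / ∫|φ|² dx (integrals over the domain).
Every integrand reduces to terms xʲ·e^(−2κx) on [0, ∞); use ∫₀^∞ xʲ·e^(−2κx) dx = j!/(2κ)^(j+1).
State is unnormalized: ∫|φ|² dx = 0.0051412, and ∫φ*·x²·φ dx = 0.0011577, so ⟨x²⟩ = 0.0011577 / 0.0051412.
⟨x²⟩ = 0.22518.

0.225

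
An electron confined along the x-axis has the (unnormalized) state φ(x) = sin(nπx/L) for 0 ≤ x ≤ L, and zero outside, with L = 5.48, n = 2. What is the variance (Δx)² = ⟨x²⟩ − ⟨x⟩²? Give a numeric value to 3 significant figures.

Compute ⟨x⟩ and ⟨x²⟩ separately, then (Δx)² = ⟨x²⟩ − ⟨x⟩².
With sin²θ = (1 − cos2θ)/2 on 0 ≤ x ≤ L: ∫sin²(nπx/L) dx = L/2, ∫x·sin²(nπx/L) dx = L²/4, ∫x²·sin²(nπx/L) dx = L³·(1/6 − 1/(4n²π²)); higher powers xᵏ the same way, integrating xᵏ·cos(2nπx/L) by parts.
Normalization: ∫|φ|² dx = 2.7400.
⟨x⟩ = 2.7400 and ⟨x²⟩ = 9.6298.
(Δx)² = 9.6298 − (2.7400)² = 2.1222.

2.12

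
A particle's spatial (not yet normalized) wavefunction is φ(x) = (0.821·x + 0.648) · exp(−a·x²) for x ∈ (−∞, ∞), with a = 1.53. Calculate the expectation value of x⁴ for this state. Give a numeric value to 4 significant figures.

⟨x⁴⟩ = ∫ x⁴·|φ|² dx / ∫|φ|² dx (integrals over the domain).
Expand each integrand as polynomial × e^(−2ax²) and use ∫x^(2j)·e^(−2ax²) dx = (2j−1)!!/(4a)^j · √(π/(2a)), odd powers → 0; here √(π/(2a)) = 1.0132.
State is unnormalized: ∫|φ|² dx = 0.53706, and ∫φ*·x⁴·φ dx = 0.078771, so ⟨x⁴⟩ = 0.078771 / 0.53706.
⟨x⁴⟩ = 0.14667.

0.1467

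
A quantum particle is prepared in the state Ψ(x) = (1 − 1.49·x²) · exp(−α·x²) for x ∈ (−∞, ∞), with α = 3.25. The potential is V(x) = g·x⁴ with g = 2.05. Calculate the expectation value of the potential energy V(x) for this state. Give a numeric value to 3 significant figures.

0.0141

⟨V⟩ = ∫ V(x)·|Ψ|² dx / ∫|Ψ|² dx.
Expand each integrand as polynomial × e^(−2αx²) and use ∫x^(2j)·e^(−2αx²) dx = (2j−1)!!/(4α)^j · √(π/(2α)), odd powers → 0; here √(π/(2α)) = 0.69521.
State is unnormalized: ∫|Ψ|² dx = 0.56325, and ∫Ψ*·V(x)·Ψ dx = 0.0079346, so ⟨V⟩ = 0.0079346 / 0.56325.
⟨V⟩ = 0.014087.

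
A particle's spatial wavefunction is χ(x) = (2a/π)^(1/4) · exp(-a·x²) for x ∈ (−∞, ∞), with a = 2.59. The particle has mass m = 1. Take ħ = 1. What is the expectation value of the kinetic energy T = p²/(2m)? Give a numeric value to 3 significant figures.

T = −(ħ²/2m) d²/dx², so ⟨T⟩ = −(ħ²/2m) ∫ χ*·χ'' dx; with m = 1.
Gaussian moments: ∫x^(2j)·e^(−2ax²) dx = (2j−1)!!/(4a)^j · √(π/(2a)), odd powers integrate to 0; here √(π/(2a)) = 0.77877. Derivatives: d/dx e^(−ax²) = −2ax·e^(−ax²), d²/dx² e^(−ax²) = (4a²x² − 2a)·e^(−ax²).
⟨T⟩ = 1.2950.

1.30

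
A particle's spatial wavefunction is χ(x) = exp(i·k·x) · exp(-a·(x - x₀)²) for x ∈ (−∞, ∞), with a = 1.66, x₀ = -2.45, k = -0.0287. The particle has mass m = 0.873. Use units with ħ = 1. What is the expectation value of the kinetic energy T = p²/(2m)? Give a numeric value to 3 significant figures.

T = −(ħ²/2m) d²/dx², so ⟨T⟩ = −(ħ²/2m) ∫ χ*·χ'' dx / ∫|χ|² dx; with m = 0.873.
Gaussian moments (u = x − x₀): ∫u^(2j)·e^(−2au²) du = (2j−1)!!/(4a)^j · √(π/(2a)), odd powers integrate to 0; here √(π/(2a)) = 0.97276. Derivatives: χ′ = (ik − 2au)·χ, χ″ = ((ik − 2au)² − 2a)·χ; the odd-in-u pieces drop out.
State is unnormalized: ∫|χ|² dx = 0.97276, and ∫χ*·(−ħ²/2m · χ'') dx = 0.92531, so ⟨T⟩ = 0.92531 / 0.97276.
⟨T⟩ = 0.95122.

0.951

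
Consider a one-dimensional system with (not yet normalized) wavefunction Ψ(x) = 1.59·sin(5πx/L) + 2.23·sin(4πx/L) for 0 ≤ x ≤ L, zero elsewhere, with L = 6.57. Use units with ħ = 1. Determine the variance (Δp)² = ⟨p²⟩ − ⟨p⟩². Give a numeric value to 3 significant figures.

Compute ⟨p⟩ and ⟨p²⟩ separately; (Δp)² = ⟨p²⟩ − ⟨p⟩².
d²/dx² sin(jπx/L) = −(jπ/L)²·sin(jπx/L); on 0 ≤ x ≤ L, ∫sin²(jπx/L) dx = L/2 and ∫sin(jπx/L)·sin(lπx/L) dx = 0 for j ≠ l, so only diagonal terms survive in ∫|Ψ|² and ∫Ψ·Ψ″; ∫Ψ·Ψ′ dx = [Ψ²/2] between the walls = 0.
Normalization: ∫|Ψ|² dx = 24.641.
⟨p⟩ = 0.0000 and ⟨p²⟩ = 4.3519.
(Δp)² = 4.3519 − (0.0000)² = 4.3519.

4.35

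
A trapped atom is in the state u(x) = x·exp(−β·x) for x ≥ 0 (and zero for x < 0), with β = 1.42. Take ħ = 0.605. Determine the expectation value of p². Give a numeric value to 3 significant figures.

p² u = −ħ² d²u/dx²; ⟨p²⟩ = −ħ² ∫ u*·u'' dx / ∫|u|² dx.
Differentiate x·exp(−β·x) with the product rule; every integrand then reduces to terms xʲ·e^(−2βx) on [0, ∞), with ∫₀^∞ xʲ·e^(−2βx) dx = j!/(2β)^(j+1).
State is unnormalized: ∫|u|² dx = 0.087312, and ∫u*·(−ħ² u'') dx = 0.064441, so ⟨p²⟩ = 0.064441 / 0.087312.
⟨p²⟩ = 0.73805.

0.738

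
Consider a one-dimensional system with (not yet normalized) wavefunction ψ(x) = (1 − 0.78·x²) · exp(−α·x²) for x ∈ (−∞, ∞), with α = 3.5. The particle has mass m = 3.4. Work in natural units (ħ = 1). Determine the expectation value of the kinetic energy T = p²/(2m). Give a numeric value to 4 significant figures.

0.6496

T = −(ħ²/2m) d²/dx², so ⟨T⟩ = −(ħ²/2m) ∫ ψ*·ψ'' dx / ∫|ψ|² dx; with m = 3.4.
Expand each integrand as polynomial × e^(−2αx²) and use ∫x^(2j)·e^(−2αx²) dx = (2j−1)!!/(4α)^j · √(π/(2α)), odd powers → 0; here √(π/(2α)) = 0.66992. Differentiate with the product rule, d/dx e^(−αx²) = −2αx·e^(−αx²).
State is unnormalized: ∫|ψ|² dx = 0.60151, and ∫ψ*·(−ħ²/2m · ψ'') dx = 0.39073, so ⟨T⟩ = 0.39073 / 0.60151.
⟨T⟩ = 0.64957.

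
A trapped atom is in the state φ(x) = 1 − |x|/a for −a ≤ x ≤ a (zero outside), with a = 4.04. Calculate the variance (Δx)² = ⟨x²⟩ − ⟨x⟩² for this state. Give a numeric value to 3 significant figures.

Compute ⟨x⟩ and ⟨x²⟩ separately, then (Δx)² = ⟨x²⟩ − ⟨x⟩².
φ is even, so ∫ over [−a, a] = 2∫₀ᵃ with φ = 1 − x/a there: ∫₀ᵃ (1 − x/a)² dx = a/3, ∫₀ᵃ x²(1 − x/a)² dx = a³/30, ∫₀ᵃ x⁴(1 − x/a)² dx = a⁵/105.
Normalization: ∫|φ|² dx = 2.6933.
⟨x⟩ = 0.0000 and ⟨x²⟩ = 1.6322.
(Δx)² = 1.6322 − (0.0000)² = 1.6322.

1.63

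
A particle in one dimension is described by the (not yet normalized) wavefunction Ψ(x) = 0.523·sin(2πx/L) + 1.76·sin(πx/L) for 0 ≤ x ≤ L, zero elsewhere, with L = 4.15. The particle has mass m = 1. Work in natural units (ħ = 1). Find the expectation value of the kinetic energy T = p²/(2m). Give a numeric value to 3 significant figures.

T = −(ħ²/2m) d²/dx², so ⟨T⟩ = −(ħ²/2m) ∫ Ψ*·Ψ'' dx / ∫|Ψ|² dx; with m = 1.
d²/dx² sin(jπx/L) = −(jπ/L)²·sin(jπx/L); on 0 ≤ x ≤ L, ∫sin²(jπx/L) dx = L/2 and ∫sin(jπx/L)·sin(lπx/L) dx = 0 for j ≠ l, so only diagonal terms survive in ∫|Ψ|² and ∫Ψ·Ψ″; ∫Ψ·Ψ′ dx = [Ψ²/2] between the walls = 0.
State is unnormalized: ∫|Ψ|² dx = 6.9951, and ∫Ψ*·(−ħ²/2m · Ψ'') dx = 2.4922, so ⟨T⟩ = 2.4922 / 6.9951.
⟨T⟩ = 0.35628.

0.356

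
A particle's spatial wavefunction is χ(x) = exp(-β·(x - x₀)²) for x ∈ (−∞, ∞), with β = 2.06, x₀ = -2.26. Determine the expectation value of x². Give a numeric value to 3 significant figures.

⟨x²⟩ = ∫ x²·|χ|² dx / ∫|χ|² dx (integrals over the domain).
Gaussian moments (u = x − x₀): ∫u^(2j)·e^(−2βu²) du = (2j−1)!!/(4β)^j · √(π/(2β)), odd powers integrate to 0; here √(π/(2β)) = 0.87323.
State is unnormalized: ∫|χ|² dx = 0.87323, and ∫χ*·x²·χ dx = 4.5661, so ⟨x²⟩ = 4.5661 / 0.87323.
⟨x²⟩ = 5.2290.

5.23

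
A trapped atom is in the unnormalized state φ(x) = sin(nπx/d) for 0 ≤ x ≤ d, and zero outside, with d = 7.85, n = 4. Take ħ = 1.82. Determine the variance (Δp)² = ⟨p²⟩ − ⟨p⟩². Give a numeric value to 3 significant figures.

8.49

Compute ⟨p⟩ and ⟨p²⟩ separately; (Δp)² = ⟨p²⟩ − ⟨p⟩².
d/dx sin(nπx/d) = (nπ/d)·cos(nπx/d) and d²/dx² sin(nπx/d) = −(nπ/d)²·sin(nπx/d); on 0 ≤ x ≤ d, ∫sin²(nπx/d) dx = d/2 and ∫sin(nπx/d)·cos(nπx/d) dx = 0.
Normalization: ∫|φ|² dx = 3.9250.
⟨p⟩ = 0.0000 and ⟨p²⟩ = 8.4883.
(Δp)² = 8.4883 − (0.0000)² = 8.4883.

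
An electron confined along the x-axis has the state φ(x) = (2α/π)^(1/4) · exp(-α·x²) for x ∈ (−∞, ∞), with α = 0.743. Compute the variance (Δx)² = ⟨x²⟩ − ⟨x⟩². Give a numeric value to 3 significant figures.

0.336

Compute ⟨x⟩ and ⟨x²⟩ separately, then (Δx)² = ⟨x²⟩ − ⟨x⟩².
Gaussian moments: ∫x^(2j)·e^(−2αx²) dx = (2j−1)!!/(4α)^j · √(π/(2α)), odd powers integrate to 0; here √(π/(2α)) = 1.4540.
⟨x⟩ = 0.0000 and ⟨x²⟩ = 0.33647.
(Δx)² = 0.33647 − (0.0000)² = 0.33647.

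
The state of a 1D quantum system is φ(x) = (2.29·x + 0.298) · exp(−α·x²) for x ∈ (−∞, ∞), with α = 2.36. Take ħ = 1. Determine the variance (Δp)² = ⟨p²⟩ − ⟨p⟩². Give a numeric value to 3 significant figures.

Compute ⟨p⟩ and ⟨p²⟩ separately; (Δp)² = ⟨p²⟩ − ⟨p⟩².
Expand each integrand as polynomial × e^(−2αx²) and use ∫x^(2j)·e^(−2αx²) dx = (2j−1)!!/(4α)^j · √(π/(2α)), odd powers → 0; here √(π/(2α)) = 0.81584. Differentiate with the product rule, d/dx e^(−αx²) = −2αx·e^(−αx²).
Normalization: ∫|φ|² dx = 0.52566.
⟨p⟩ = 0.0000 and ⟨p²⟩ = 6.4295.
(Δp)² = 6.4295 − (0.0000)² = 6.4295.

6.43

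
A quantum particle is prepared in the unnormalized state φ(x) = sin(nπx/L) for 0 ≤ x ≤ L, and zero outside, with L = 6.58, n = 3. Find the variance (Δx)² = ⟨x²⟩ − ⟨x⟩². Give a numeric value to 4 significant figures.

3.364

Compute ⟨x⟩ and ⟨x²⟩ separately, then (Δx)² = ⟨x²⟩ − ⟨x⟩².
With sin²θ = (1 − cos2θ)/2 on 0 ≤ x ≤ L: ∫sin²(nπx/L) dx = L/2, ∫x·sin²(nπx/L) dx = L²/4, ∫x²·sin²(nπx/L) dx = L³·(1/6 − 1/(4n²π²)); higher powers xᵏ the same way, integrating xᵏ·cos(2nπx/L) by parts.
Normalization: ∫|φ|² dx = 3.2900.
⟨x⟩ = 3.2900 and ⟨x²⟩ = 14.188.
(Δx)² = 14.188 − (3.2900)² = 3.3643.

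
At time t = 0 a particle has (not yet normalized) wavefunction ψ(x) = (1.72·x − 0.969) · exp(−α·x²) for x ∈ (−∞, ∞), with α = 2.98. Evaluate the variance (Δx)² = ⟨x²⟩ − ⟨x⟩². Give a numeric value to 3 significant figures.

Compute ⟨x⟩ and ⟨x²⟩ separately, then (Δx)² = ⟨x²⟩ − ⟨x⟩².
Expand each integrand as polynomial × e^(−2αx²) and use ∫x^(2j)·e^(−2αx²) dx = (2j−1)!!/(4α)^j · √(π/(2α)), odd powers → 0; here √(π/(2α)) = 0.72603.
Normalization: ∫|ψ|² dx = 0.86190.
⟨x⟩ = -0.23556 and ⟨x²⟩ = 0.11897.
(Δx)² = 0.11897 − (-0.23556)² = 0.063482.

0.0635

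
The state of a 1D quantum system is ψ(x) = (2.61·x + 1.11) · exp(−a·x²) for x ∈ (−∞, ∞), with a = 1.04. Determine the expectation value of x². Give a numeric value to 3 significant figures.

0.515

⟨x²⟩ = ∫ x²·|ψ|² dx / ∫|ψ|² dx (integrals over the domain).
Expand each integrand as polynomial × e^(−2ax²) and use ∫x^(2j)·e^(−2ax²) dx = (2j−1)!!/(4a)^j · √(π/(2a)), odd powers → 0; here √(π/(2a)) = 1.2290.
State is unnormalized: ∫|ψ|² dx = 3.5267, and ∫ψ*·x²·ψ dx = 1.8153, so ⟨x²⟩ = 1.8153 / 3.5267.
⟨x²⟩ = 0.51473.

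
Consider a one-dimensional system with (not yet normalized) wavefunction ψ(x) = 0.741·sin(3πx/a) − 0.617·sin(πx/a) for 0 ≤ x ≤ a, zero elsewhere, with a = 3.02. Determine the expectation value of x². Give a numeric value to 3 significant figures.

2.48

⟨x²⟩ = ∫ x²·|ψ|² dx / ∫|ψ|² dx (integrals over the domain).
On 0 ≤ x ≤ a (j ≠ l): ∫sin²(jπx/a) dx = a/2, ∫sin(jπx/a)·sin(lπx/a) dx = 0; diagonal moments ∫x·sin²(jπx/a) dx = a²/4, ∫x²·sin²(jπx/a) dx = a³·(1/6 − 1/(4j²π²)); cross terms ∫x·sin(jπx/a)·sin(lπx/a) dx = 0 for j + l even and −4jla²/(π²(j² − l²)²) for j + l odd, ∫x²·sin(jπx/a)·sin(lπx/a) dx = (−1)^(j+l)·4jla³/(π²(j² − l²)²); higher powers the same way via product-to-sum and parts.
State is unnormalized: ∫|ψ|² dx = 1.4040, and ∫ψ*·x²·ψ dx = 3.4816, so ⟨x²⟩ = 3.4816 / 1.4040.
⟨x²⟩ = 2.4798.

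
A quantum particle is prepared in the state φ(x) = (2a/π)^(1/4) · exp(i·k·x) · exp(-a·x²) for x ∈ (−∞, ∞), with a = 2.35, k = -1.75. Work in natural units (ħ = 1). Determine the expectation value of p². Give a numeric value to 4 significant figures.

p² φ = −ħ² d²φ/dx²; ⟨p²⟩ = −ħ² ∫ φ*·φ'' dx.
Gaussian moments: ∫x^(2j)·e^(−2ax²) dx = (2j−1)!!/(4a)^j · √(π/(2a)), odd powers integrate to 0; here √(π/(2a)) = 0.81757. Derivatives: φ′ = (ik − 2ax)·φ, φ″ = ((ik − 2ax)² − 2a)·φ; the odd-in-x pieces drop out.
⟨p²⟩ = 5.4125.

5.413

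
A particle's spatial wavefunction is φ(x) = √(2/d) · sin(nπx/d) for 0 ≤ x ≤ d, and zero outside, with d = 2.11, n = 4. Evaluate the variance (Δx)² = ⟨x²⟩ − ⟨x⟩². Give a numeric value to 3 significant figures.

0.357

Compute ⟨x⟩ and ⟨x²⟩ separately, then (Δx)² = ⟨x²⟩ − ⟨x⟩².
With sin²θ = (1 − cos2θ)/2 on 0 ≤ x ≤ d: ∫sin²(nπx/d) dx = d/2, ∫x·sin²(nπx/d) dx = d²/4, ∫x²·sin²(nπx/d) dx = d³·(1/6 − 1/(4n²π²)); higher powers xᵏ the same way, integrating xᵏ·cos(2nπx/d) by parts.
⟨x⟩ = 1.0550 and ⟨x²⟩ = 1.4699.
(Δx)² = 1.4699 − (1.0550)² = 0.35691.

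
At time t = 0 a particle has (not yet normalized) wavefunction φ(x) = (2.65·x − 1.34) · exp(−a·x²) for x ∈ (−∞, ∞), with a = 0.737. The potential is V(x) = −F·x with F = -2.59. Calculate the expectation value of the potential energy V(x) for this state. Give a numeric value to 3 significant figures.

-1.49

⟨V⟩ = ∫ V(x)·|φ|² dx / ∫|φ|² dx.
Expand each integrand as polynomial × e^(−2ax²) and use ∫x^(2j)·e^(−2ax²) dx = (2j−1)!!/(4a)^j · √(π/(2a)), odd powers → 0; here √(π/(2a)) = 1.4599.
State is unnormalized: ∫|φ|² dx = 6.0991, and ∫φ*·V(x)·φ dx = -9.1092, so ⟨V⟩ = -9.1092 / 6.0991.
⟨V⟩ = -1.4935.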